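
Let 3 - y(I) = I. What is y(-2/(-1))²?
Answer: 1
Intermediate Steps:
y(I) = 3 - I
y(-2/(-1))² = (3 - (-2)/(-1))² = (3 - (-2)*(-1))² = (3 - 1*2)² = (3 - 2)² = 1² = 1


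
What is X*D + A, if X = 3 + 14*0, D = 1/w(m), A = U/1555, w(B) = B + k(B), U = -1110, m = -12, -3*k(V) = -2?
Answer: -10347/10574 ≈ -0.97853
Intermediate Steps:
k(V) = ⅔ (k(V) = -⅓*(-2) = ⅔)
w(B) = ⅔ + B (w(B) = B + ⅔ = ⅔ + B)
A = -222/311 (A = -1110/1555 = -1110*1/1555 = -222/311 ≈ -0.71383)
D = -3/34 (D = 1/(⅔ - 12) = 1/(-34/3) = -3/34 ≈ -0.088235)
X = 3 (X = 3 + 0 = 3)
X*D + A = 3*(-3/34) - 222/311 = -9/34 - 222/311 = -10347/10574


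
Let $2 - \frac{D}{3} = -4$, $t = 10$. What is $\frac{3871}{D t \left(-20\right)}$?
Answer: $- \frac{3871}{3600} \approx -1.0753$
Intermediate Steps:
$D = 18$ ($D = 6 - -12 = 6 + 12 = 18$)
$\frac{3871}{D t \left(-20\right)} = \frac{3871}{18 \cdot 10 \left(-20\right)} = \frac{3871}{180 \left(-20\right)} = \frac{3871}{-3600} = 3871 \left(- \frac{1}{3600}\right) = - \frac{3871}{3600}$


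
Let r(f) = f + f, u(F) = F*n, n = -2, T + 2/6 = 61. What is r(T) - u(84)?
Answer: 868/3 ≈ 289.33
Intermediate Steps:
T = 182/3 (T = -1/3 + 61 = 182/3 ≈ 60.667)
u(F) = -2*F (u(F) = F*(-2) = -2*F)
r(f) = 2*f
r(T) - u(84) = 2*(182/3) - (-2)*84 = 364/3 - 1*(-168) = 364/3 + 168 = 868/3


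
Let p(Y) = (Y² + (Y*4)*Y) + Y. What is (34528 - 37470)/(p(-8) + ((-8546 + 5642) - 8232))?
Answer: 1471/5412 ≈ 0.27180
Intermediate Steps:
p(Y) = Y + 5*Y² (p(Y) = (Y² + (4*Y)*Y) + Y = (Y² + 4*Y²) + Y = 5*Y² + Y = Y + 5*Y²)
(34528 - 37470)/(p(-8) + ((-8546 + 5642) - 8232)) = (34528 - 37470)/(-8*(1 + 5*(-8)) + ((-8546 + 5642) - 8232)) = -2942/(-8*(1 - 40) + (-2904 - 8232)) = -2942/(-8*(-39) - 11136) = -2942/(312 - 11136) = -2942/(-10824) = -2942*(-1/10824) = 1471/5412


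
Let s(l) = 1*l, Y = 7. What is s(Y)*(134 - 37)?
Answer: 679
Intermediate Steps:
s(l) = l
s(Y)*(134 - 37) = 7*(134 - 37) = 7*97 = 679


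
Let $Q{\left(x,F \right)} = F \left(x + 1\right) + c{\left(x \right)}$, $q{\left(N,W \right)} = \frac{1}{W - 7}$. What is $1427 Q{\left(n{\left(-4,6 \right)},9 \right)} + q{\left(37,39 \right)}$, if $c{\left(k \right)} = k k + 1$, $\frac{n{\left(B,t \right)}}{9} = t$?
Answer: $\frac{155805569}{32} \approx 4.8689 \cdot 10^{6}$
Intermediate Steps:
$n{\left(B,t \right)} = 9 t$
$c{\left(k \right)} = 1 + k^{2}$ ($c{\left(k \right)} = k^{2} + 1 = 1 + k^{2}$)
$q{\left(N,W \right)} = \frac{1}{-7 + W}$
$Q{\left(x,F \right)} = 1 + x^{2} + F \left(1 + x\right)$ ($Q{\left(x,F \right)} = F \left(x + 1\right) + \left(1 + x^{2}\right) = F \left(1 + x\right) + \left(1 + x^{2}\right) = 1 + x^{2} + F \left(1 + x\right)$)
$1427 Q{\left(n{\left(-4,6 \right)},9 \right)} + q{\left(37,39 \right)} = 1427 \left(1 + 9 + \left(9 \cdot 6\right)^{2} + 9 \cdot 9 \cdot 6\right) + \frac{1}{-7 + 39} = 1427 \left(1 + 9 + 54^{2} + 9 \cdot 54\right) + \frac{1}{32} = 1427 \left(1 + 9 + 2916 + 486\right) + \frac{1}{32} = 1427 \cdot 3412 + \frac{1}{32} = 4868924 + \frac{1}{32} = \frac{155805569}{32}$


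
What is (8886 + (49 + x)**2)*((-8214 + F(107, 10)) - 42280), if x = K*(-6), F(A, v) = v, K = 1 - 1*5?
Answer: -717630060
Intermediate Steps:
K = -4 (K = 1 - 5 = -4)
x = 24 (x = -4*(-6) = 24)
(8886 + (49 + x)**2)*((-8214 + F(107, 10)) - 42280) = (8886 + (49 + 24)**2)*((-8214 + 10) - 42280) = (8886 + 73**2)*(-8204 - 42280) = (8886 + 5329)*(-50484) = 14215*(-50484) = -717630060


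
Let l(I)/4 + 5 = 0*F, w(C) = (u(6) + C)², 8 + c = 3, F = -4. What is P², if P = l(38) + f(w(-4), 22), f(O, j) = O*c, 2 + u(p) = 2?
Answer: 10000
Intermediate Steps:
c = -5 (c = -8 + 3 = -5)
u(p) = 0 (u(p) = -2 + 2 = 0)
w(C) = C² (w(C) = (0 + C)² = C²)
f(O, j) = -5*O (f(O, j) = O*(-5) = -5*O)
l(I) = -20 (l(I) = -20 + 4*(0*(-4)) = -20 + 4*0 = -20 + 0 = -20)
P = -100 (P = -20 - 5*(-4)² = -20 - 5*16 = -20 - 80 = -100)
P² = (-100)² = 10000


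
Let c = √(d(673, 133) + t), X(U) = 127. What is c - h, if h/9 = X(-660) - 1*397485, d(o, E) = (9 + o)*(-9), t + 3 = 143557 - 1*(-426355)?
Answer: 3576222 + √563771 ≈ 3.5770e+6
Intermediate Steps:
t = 569909 (t = -3 + (143557 - 1*(-426355)) = -3 + (143557 + 426355) = -3 + 569912 = 569909)
d(o, E) = -81 - 9*o
h = -3576222 (h = 9*(127 - 1*397485) = 9*(127 - 397485) = 9*(-397358) = -3576222)
c = √563771 (c = √((-81 - 9*673) + 569909) = √((-81 - 6057) + 569909) = √(-6138 + 569909) = √563771 ≈ 750.85)
c - h = √563771 - 1*(-3576222) = √563771 + 3576222 = 3576222 + √563771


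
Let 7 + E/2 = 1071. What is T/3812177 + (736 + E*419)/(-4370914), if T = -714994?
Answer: -3263521024826/8331348909889 ≈ -0.39172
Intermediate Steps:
E = 2128 (E = -14 + 2*1071 = -14 + 2142 = 2128)
T/3812177 + (736 + E*419)/(-4370914) = -714994/3812177 + (736 + 2128*419)/(-4370914) = -714994*1/3812177 + (736 + 891632)*(-1/4370914) = -714994/3812177 + 892368*(-1/4370914) = -714994/3812177 - 446184/2185457 = -3263521024826/8331348909889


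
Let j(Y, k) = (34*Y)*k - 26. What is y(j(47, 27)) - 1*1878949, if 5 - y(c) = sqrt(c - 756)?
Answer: -1878944 - 2*sqrt(10591) ≈ -1.8792e+6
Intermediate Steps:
j(Y, k) = -26 + 34*Y*k (j(Y, k) = 34*Y*k - 26 = -26 + 34*Y*k)
y(c) = 5 - sqrt(-756 + c) (y(c) = 5 - sqrt(c - 756) = 5 - sqrt(-756 + c))
y(j(47, 27)) - 1*1878949 = (5 - sqrt(-756 + (-26 + 34*47*27))) - 1*1878949 = (5 - sqrt(-756 + (-26 + 43146))) - 1878949 = (5 - sqrt(-756 + 43120)) - 1878949 = (5 - sqrt(42364)) - 1878949 = (5 - 2*sqrt(10591)) - 1878949 = -1878944 - 2*sqrt(10591)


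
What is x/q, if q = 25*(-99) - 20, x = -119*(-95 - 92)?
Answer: -22253/2495 ≈ -8.9190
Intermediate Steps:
x = 22253 (x = -119*(-187) = 22253)
q = -2495 (q = -2475 - 20 = -2495)
x/q = 22253/(-2495) = 22253*(-1/2495) = -22253/2495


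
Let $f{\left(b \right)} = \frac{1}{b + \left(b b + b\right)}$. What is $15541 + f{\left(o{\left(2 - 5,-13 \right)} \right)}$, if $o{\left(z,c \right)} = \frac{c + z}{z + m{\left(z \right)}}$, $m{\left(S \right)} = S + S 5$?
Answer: $\frac{14422489}{928} \approx 15541.0$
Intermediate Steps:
$m{\left(S \right)} = 6 S$ ($m{\left(S \right)} = S + 5 S = 6 S$)
$o{\left(z,c \right)} = \frac{c + z}{7 z}$ ($o{\left(z,c \right)} = \frac{c + z}{z + 6 z} = \frac{c + z}{7 z}$)
$f{\left(b \right)} = \frac{1}{b^{2} + 2 b}$ ($f{\left(b \right)} = \frac{1}{b + \left(b^{2} + b\right)} = \frac{1}{b + \left(b + b^{2}\right)} = \frac{1}{b^{2} + 2 b}$)
$15541 + f{\left(o{\left(2 - 5,-13 \right)} \right)} = 15541 + \frac{1}{\frac{-13 + \left(2 - 5\right)}{7 \left(2 - 5\right)} \left(2 + \frac{-13 + \left(2 - 5\right)}{7 \left(2 - 5\right)}\right)} = 15541 + \frac{1}{\frac{-13 - 3}{7 \left(-3\right)} \left(2 + \frac{-13 - 3}{7 \left(-3\right)}\right)} = 15541 + \frac{1}{\frac{1}{7} \left(- \frac{1}{3}\right) \left(-16\right) \left(2 + \frac{1}{7} \left(- \frac{1}{3}\right) \left(-16\right)\right)} = 15541 + \frac{1}{\frac{16}{21} \left(2 + \frac{16}{21}\right)} = 15541 + \frac{21}{16 \cdot \frac{58}{21}} = 15541 + \frac{21}{16} \cdot \frac{21}{58} = 15541 + \frac{441}{928} = \frac{14422489}{928}$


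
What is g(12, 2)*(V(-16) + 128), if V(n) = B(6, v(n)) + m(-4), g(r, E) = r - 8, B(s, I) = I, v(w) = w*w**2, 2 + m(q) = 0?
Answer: -15880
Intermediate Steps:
m(q) = -2 (m(q) = -2 + 0 = -2)
v(w) = w**3
g(r, E) = -8 + r
V(n) = -2 + n**3 (V(n) = n**3 - 2 = -2 + n**3)
g(12, 2)*(V(-16) + 128) = (-8 + 12)*((-2 + (-16)**3) + 128) = 4*((-2 - 4096) + 128) = 4*(-4098 + 128) = 4*(-3970) = -15880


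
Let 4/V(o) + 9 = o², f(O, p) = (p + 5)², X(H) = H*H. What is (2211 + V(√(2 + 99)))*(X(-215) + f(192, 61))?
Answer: 2572246174/23 ≈ 1.1184e+8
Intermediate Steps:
X(H) = H²
f(O, p) = (5 + p)²
V(o) = 4/(-9 + o²)
(2211 + V(√(2 + 99)))*(X(-215) + f(192, 61)) = (2211 + 4/(-9 + (√(2 + 99))²))*((-215)² + (5 + 61)²) = (2211 + 4/(-9 + (√101)²))*(46225 + 66²) = (2211 + 4/(-9 + 101))*(46225 + 4356) = (2211 + 4/92)*50581 = (2211 + 4*(1/92))*50581 = (2211 + 1/23)*50581 = (50854/23)*50581 = 2572246174/23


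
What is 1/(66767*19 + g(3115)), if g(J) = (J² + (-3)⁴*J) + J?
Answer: 1/11227228 ≈ 8.9069e-8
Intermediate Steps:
g(J) = J² + 82*J (g(J) = (J² + 81*J) + J = J² + 82*J)
1/(66767*19 + g(3115)) = 1/(66767*19 + 3115*(82 + 3115)) = 1/(1268573 + 3115*3197) = 1/(1268573 + 9958655) = 1/11227228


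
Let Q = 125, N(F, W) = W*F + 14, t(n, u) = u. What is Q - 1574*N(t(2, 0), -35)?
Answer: -21911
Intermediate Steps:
N(F, W) = 14 + F*W (N(F, W) = F*W + 14 = 14 + F*W)
Q - 1574*N(t(2, 0), -35) = 125 - 1574*(14 + 0*(-35)) = 125 - 1574*(14 + 0) = 125 - 1574*14 = 125 - 22036 = -21911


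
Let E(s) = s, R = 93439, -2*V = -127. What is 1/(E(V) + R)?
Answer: 2/187005 ≈ 1.0695e-5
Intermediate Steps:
V = 127/2 (V = -½*(-127) = 127/2 ≈ 63.500)
1/(E(V) + R) = 1/(127/2 + 93439) = 1/(187005/2) = 2/187005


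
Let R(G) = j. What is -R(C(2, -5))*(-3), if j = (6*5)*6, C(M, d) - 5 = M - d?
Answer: 540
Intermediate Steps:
C(M, d) = 5 + M - d (C(M, d) = 5 + (M - d) = 5 + M - d)
j = 180 (j = 30*6 = 180)
R(G) = 180
-R(C(2, -5))*(-3) = -1*180*(-3) = -180*(-3) = 540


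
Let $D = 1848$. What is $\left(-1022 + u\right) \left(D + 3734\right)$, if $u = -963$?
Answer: $-11080270$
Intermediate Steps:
$\left(-1022 + u\right) \left(D + 3734\right) = \left(-1022 - 963\right) \left(1848 + 3734\right) = \left(-1985\right) 5582 = -11080270$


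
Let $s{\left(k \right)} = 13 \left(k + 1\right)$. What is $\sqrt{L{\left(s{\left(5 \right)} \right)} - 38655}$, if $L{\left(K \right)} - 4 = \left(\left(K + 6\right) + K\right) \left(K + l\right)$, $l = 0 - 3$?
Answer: $i \sqrt{26501} \approx 162.79 i$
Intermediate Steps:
$l = -3$ ($l = 0 - 3 = -3$)
$s{\left(k \right)} = 13 + 13 k$ ($s{\left(k \right)} = 13 \left(1 + k\right) = 13 + 13 k$)
$L{\left(K \right)} = 4 + \left(-3 + K\right) \left(6 + 2 K\right)$ ($L{\left(K \right)} = 4 + \left(\left(K + 6\right) + K\right) \left(K - 3\right) = 4 + \left(\left(6 + K\right) + K\right) \left(-3 + K\right) = 4 + \left(6 + 2 K\right) \left(-3 + K\right) = 4 + \left(-3 + K\right) \left(6 + 2 K\right)$)
$\sqrt{L{\left(s{\left(5 \right)} \right)} - 38655} = \sqrt{\left(-14 + 2 \left(13 + 13 \cdot 5\right)^{2}\right) - 38655} = \sqrt{\left(-14 + 2 \left(13 + 65\right)^{2}\right) - 38655} = \sqrt{\left(-14 + 2 \cdot 78^{2}\right) - 38655} = \sqrt{\left(-14 + 2 \cdot 6084\right) - 38655} = \sqrt{\left(-14 + 12168\right) - 38655} = \sqrt{12154 - 38655} = \sqrt{-26501} = i \sqrt{26501}$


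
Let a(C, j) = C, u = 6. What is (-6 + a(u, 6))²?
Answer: 0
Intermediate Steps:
(-6 + a(u, 6))² = (-6 + 6)² = 0² = 0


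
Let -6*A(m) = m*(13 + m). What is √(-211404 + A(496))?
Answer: 2*I*√570333/3 ≈ 503.47*I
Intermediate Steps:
A(m) = -m*(13 + m)/6
√(-211404 + A(496)) = √(-211404 - ⅙*496*(13 + 496)) = √(-211404 - ⅙*496*509) = √(-211404 - 126232/3) = √(-760444/3) = 2*I*√570333/3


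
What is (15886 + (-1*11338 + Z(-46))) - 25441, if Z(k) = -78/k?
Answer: -480500/23 ≈ -20891.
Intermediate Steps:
(15886 + (-1*11338 + Z(-46))) - 25441 = (15886 + (-1*11338 - 78/(-46))) - 25441 = (15886 + (-11338 - 78*(-1/46))) - 25441 = (15886 + (-11338 + 39/23)) - 25441 = (15886 - 260735/23) - 25441 = 104643/23 - 25441 = -480500/23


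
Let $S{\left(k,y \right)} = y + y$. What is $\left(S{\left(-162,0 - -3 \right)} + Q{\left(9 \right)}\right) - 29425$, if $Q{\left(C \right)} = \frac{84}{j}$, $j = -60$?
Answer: $- \frac{147102}{5} \approx -29420.0$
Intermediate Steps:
$S{\left(k,y \right)} = 2 y$
$Q{\left(C \right)} = - \frac{7}{5}$ ($Q{\left(C \right)} = \frac{84}{-60} = 84 \left(- \frac{1}{60}\right) = - \frac{7}{5}$)
$\left(S{\left(-162,0 - -3 \right)} + Q{\left(9 \right)}\right) - 29425 = \left(2 \left(0 - -3\right) - \frac{7}{5}\right) - 29425 = \left(2 \left(0 + 3\right) - \frac{7}{5}\right) - 29425 = \left(2 \cdot 3 - \frac{7}{5}\right) - 29425 = \left(6 - \frac{7}{5}\right) - 29425 = \frac{23}{5} - 29425 = - \frac{147102}{5}$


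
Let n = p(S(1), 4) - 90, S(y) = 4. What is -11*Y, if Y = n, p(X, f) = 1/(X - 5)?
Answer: 1001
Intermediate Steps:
p(X, f) = 1/(-5 + X)
n = -91 (n = 1/(-5 + 4) - 90 = 1/(-1) - 90 = -1 - 90 = -91)
Y = -91
-11*Y = -11*(-91) = 1001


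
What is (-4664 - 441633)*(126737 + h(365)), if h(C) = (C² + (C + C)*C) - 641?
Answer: -234650019987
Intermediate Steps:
h(C) = -641 + 3*C² (h(C) = (C² + (2*C)*C) - 641 = (C² + 2*C²) - 641 = 3*C² - 641 = -641 + 3*C²)
(-4664 - 441633)*(126737 + h(365)) = (-4664 - 441633)*(126737 + (-641 + 3*365²)) = -446297*(126737 + (-641 + 3*133225)) = -446297*(126737 + (-641 + 399675)) = -446297*(126737 + 399034) = -446297*525771 = -234650019987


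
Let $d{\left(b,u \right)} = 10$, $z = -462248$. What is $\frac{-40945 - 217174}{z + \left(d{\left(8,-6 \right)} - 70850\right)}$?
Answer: $\frac{258119}{533088} \approx 0.4842$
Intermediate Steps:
$\frac{-40945 - 217174}{z + \left(d{\left(8,-6 \right)} - 70850\right)} = \frac{-40945 - 217174}{-462248 + \left(10 - 70850\right)} = - \frac{258119}{-462248 + \left(10 - 70850\right)} = - \frac{258119}{-462248 - 70840} = - \frac{258119}{-533088} = \left(-258119\right) \left(- \frac{1}{533088}\right) = \frac{258119}{533088}$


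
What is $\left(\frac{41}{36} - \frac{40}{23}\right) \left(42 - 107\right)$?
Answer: $\frac{32305}{828} \approx 39.016$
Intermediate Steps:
$\left(\frac{41}{36} - \frac{40}{23}\right) \left(42 - 107\right) = \left(41 \cdot \frac{1}{36} - \frac{40}{23}\right) \left(-65\right) = \left(\frac{41}{36} - \frac{40}{23}\right) \left(-65\right) = \left(- \frac{497}{828}\right) \left(-65\right) = \frac{32305}{828}$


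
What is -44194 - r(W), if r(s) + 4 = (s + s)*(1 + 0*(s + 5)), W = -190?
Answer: -43810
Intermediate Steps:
r(s) = -4 + 2*s (r(s) = -4 + (s + s)*(1 + 0*(s + 5)) = -4 + (2*s)*(1 + 0*(5 + s)) = -4 + (2*s)*(1 + 0) = -4 + (2*s)*1 = -4 + 2*s)
-44194 - r(W) = -44194 - (-4 + 2*(-190)) = -44194 - (-4 - 380) = -44194 - 1*(-384) = -44194 + 384 = -43810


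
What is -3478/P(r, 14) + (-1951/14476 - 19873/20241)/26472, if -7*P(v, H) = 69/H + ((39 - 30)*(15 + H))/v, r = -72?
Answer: 10575062363091501005/566226451286496 ≈ 18676.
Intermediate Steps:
P(v, H) = -69/(7*H) - (135 + 9*H)/(7*v) (P(v, H) = -(69/H + ((39 - 30)*(15 + H))/v)/7 = -(69/H + (9*(15 + H))/v)/7 = -(69/H + (135 + 9*H)/v)/7 = -69/(7*H) - (135 + 9*H)/(7*v))
-3478/P(r, 14) + (-1951/14476 - 19873/20241)/26472 = -3478*(-2352/(-23*(-72) - 3*14*(15 + 14))) + (-1951/14476 - 19873/20241)/26472 = -3478*(-2352/(1656 - 3*14*29)) + (-1951*1/14476 - 19873*1/20241)*(1/26472) = -3478*(-2352/(1656 - 1218)) + (-1951/14476 - 19873/20241)*(1/26472) = -3478/((3/7)*(1/14)*(-1/72)*438) - 327171739/293008716*1/26472 = -3478/(-73/392) - 327171739/7756526729952 = -3478*(-392/73) - 327171739/7756526729952 = 1363376/73 - 327171739/7756526729952 = 10575062363091501005/566226451286496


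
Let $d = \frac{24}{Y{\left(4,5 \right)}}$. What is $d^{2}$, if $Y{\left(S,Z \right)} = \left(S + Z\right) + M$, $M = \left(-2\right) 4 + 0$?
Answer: $576$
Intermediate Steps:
$M = -8$ ($M = -8 + 0 = -8$)
$Y{\left(S,Z \right)} = -8 + S + Z$ ($Y{\left(S,Z \right)} = \left(S + Z\right) - 8 = -8 + S + Z$)
$d = 24$ ($d = \frac{24}{-8 + 4 + 5} = \frac{24}{1} = 24 \cdot 1 = 24$)
$d^{2} = 24^{2} = 576$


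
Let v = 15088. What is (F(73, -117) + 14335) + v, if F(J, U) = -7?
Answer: 29416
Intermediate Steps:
(F(73, -117) + 14335) + v = (-7 + 14335) + 15088 = 14328 + 15088 = 29416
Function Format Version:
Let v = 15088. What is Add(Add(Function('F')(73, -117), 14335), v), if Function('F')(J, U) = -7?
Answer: 29416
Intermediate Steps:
Add(Add(Function('F')(73, -117), 14335), v) = Add(Add(-7, 14335), 15088) = Add(14328, 15088) = 29416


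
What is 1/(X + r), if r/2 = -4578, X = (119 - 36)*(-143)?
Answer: -1/21025 ≈ -4.7562e-5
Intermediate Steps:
X = -11869 (X = 83*(-143) = -11869)
r = -9156 (r = 2*(-4578) = -9156)
1/(X + r) = 1/(-11869 - 9156) = 1/(-21025) = -1/21025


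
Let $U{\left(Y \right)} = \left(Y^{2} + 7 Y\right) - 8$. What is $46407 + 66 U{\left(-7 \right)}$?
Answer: $45879$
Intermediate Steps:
$U{\left(Y \right)} = -8 + Y^{2} + 7 Y$
$46407 + 66 U{\left(-7 \right)} = 46407 + 66 \left(-8 + \left(-7\right)^{2} + 7 \left(-7\right)\right) = 46407 + 66 \left(-8 + 49 - 49\right) = 46407 + 66 \left(-8\right) = 46407 - 528 = 45879$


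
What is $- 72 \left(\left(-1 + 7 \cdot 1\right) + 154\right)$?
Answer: $-11520$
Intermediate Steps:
$- 72 \left(\left(-1 + 7 \cdot 1\right) + 154\right) = - 72 \left(\left(-1 + 7\right) + 154\right) = - 72 \left(6 + 154\right) = \left(-72\right) 160 = -11520$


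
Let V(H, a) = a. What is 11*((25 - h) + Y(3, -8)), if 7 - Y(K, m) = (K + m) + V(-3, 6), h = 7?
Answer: 264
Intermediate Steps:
Y(K, m) = 1 - K - m (Y(K, m) = 7 - ((K + m) + 6) = 7 - (6 + K + m) = 7 + (-6 - K - m) = 1 - K - m)
11*((25 - h) + Y(3, -8)) = 11*((25 - 1*7) + (1 - 1*3 - 1*(-8))) = 11*((25 - 7) + (1 - 3 + 8)) = 11*(18 + 6) = 11*24 = 264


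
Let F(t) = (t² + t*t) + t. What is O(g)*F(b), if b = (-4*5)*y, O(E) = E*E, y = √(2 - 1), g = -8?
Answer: 49920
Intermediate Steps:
y = 1 (y = √1 = 1)
O(E) = E²
b = -20 (b = -4*5*1 = -20*1 = -20)
F(t) = t + 2*t² (F(t) = (t² + t²) + t = 2*t² + t = t + 2*t²)
O(g)*F(b) = (-8)²*(-20*(1 + 2*(-20))) = 64*(-20*(1 - 40)) = 64*(-20*(-39)) = 64*780 = 49920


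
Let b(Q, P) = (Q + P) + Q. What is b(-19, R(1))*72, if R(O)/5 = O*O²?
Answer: -2376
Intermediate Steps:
R(O) = 5*O³ (R(O) = 5*(O*O²) = 5*O³)
b(Q, P) = P + 2*Q (b(Q, P) = (P + Q) + Q = P + 2*Q)
b(-19, R(1))*72 = (5*1³ + 2*(-19))*72 = (5*1 - 38)*72 = (5 - 38)*72 = -33*72 = -2376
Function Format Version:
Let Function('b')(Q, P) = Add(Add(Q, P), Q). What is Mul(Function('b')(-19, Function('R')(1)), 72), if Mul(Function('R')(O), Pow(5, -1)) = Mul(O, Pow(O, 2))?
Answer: -2376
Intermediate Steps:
Function('R')(O) = Mul(5, Pow(O, 3)) (Function('R')(O) = Mul(5, Mul(O, Pow(O, 2))) = Mul(5, Pow(O, 3)))
Function('b')(Q, P) = Add(P, Mul(2, Q)) (Function('b')(Q, P) = Add(Add(P, Q), Q) = Add(P, Mul(2, Q)))
Mul(Function('b')(-19, Function('R')(1)), 72) = Mul(Add(Mul(5, Pow(1, 3)), Mul(2, -19)), 72) = Mul(Add(Mul(5, 1), -38), 72) = Mul(Add(5, -38), 72) = Mul(-33, 72) = -2376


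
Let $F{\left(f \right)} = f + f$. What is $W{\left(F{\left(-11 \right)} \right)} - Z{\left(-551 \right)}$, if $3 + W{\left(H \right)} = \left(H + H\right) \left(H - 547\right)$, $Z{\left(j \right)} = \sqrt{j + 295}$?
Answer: $25033 - 16 i \approx 25033.0 - 16.0 i$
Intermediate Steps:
$F{\left(f \right)} = 2 f$
$Z{\left(j \right)} = \sqrt{295 + j}$
$W{\left(H \right)} = -3 + 2 H \left(-547 + H\right)$ ($W{\left(H \right)} = -3 + \left(H + H\right) \left(H - 547\right) = -3 + 2 H \left(-547 + H\right)$)
$W{\left(F{\left(-11 \right)} \right)} - Z{\left(-551 \right)} = \left(-3 - 1094 \cdot 2 \left(-11\right) + 2 \left(2 \left(-11\right)\right)^{2}\right) - \sqrt{295 - 551} = \left(-3 - -24068 + 2 \left(-22\right)^{2}\right) - \sqrt{-256} = \left(-3 + 24068 + 2 \cdot 484\right) - 16 i = \left(-3 + 24068 + 968\right) - 16 i = 25033 - 16 i$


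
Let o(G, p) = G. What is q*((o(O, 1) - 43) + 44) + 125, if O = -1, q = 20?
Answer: 125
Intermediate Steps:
q*((o(O, 1) - 43) + 44) + 125 = 20*((-1 - 43) + 44) + 125 = 20*(-44 + 44) + 125 = 20*0 + 125 = 0 + 125 = 125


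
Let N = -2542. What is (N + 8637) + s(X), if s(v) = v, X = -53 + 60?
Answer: 6102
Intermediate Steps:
X = 7
(N + 8637) + s(X) = (-2542 + 8637) + 7 = 6095 + 7 = 6102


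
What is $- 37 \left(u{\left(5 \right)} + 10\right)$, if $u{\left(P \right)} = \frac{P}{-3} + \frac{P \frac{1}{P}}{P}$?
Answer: $- \frac{4736}{15} \approx -315.73$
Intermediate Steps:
$u{\left(P \right)} = \frac{1}{P} - \frac{P}{3}$ ($u{\left(P \right)} = P \left(- \frac{1}{3}\right) + 1 \frac{1}{P} = - \frac{P}{3} + \frac{1}{P} = \frac{1}{P} - \frac{P}{3}$)
$- 37 \left(u{\left(5 \right)} + 10\right) = - 37 \left(\left(\frac{1}{5} - \frac{5}{3}\right) + 10\right) = - 37 \left(- \frac{22}{15} + 10\right) = \left(-37\right) \frac{128}{15} = - \frac{4736}{15}$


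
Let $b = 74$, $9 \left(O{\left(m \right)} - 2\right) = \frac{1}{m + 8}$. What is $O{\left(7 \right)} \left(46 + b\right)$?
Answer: $\frac{2168}{9} \approx 240.89$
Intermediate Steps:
$O{\left(m \right)} = 2 + \frac{1}{9 \left(8 + m\right)}$ ($O{\left(m \right)} = 2 + \frac{1}{9 \left(m + 8\right)} = 2 + \frac{1}{9 \left(8 + m\right)}$)
$O{\left(7 \right)} \left(46 + b\right) = \frac{145 + 18 \cdot 7}{9 \left(8 + 7\right)} \left(46 + 74\right) = \frac{145 + 126}{9 \cdot 15} \cdot 120 = \frac{1}{9} \cdot \frac{1}{15} \cdot 271 \cdot 120 = \frac{271}{135} \cdot 120 = \frac{2168}{9}$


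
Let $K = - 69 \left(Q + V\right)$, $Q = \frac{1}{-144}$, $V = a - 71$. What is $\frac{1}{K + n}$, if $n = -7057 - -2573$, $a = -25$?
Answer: $\frac{48}{102743} \approx 0.00046718$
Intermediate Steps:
$V = -96$ ($V = -25 - 71 = -96$)
$Q = - \frac{1}{144} \approx -0.0069444$
$K = \frac{317975}{48}$ ($K = - 69 \left(- \frac{1}{144} - 96\right) = \left(-69\right) \left(- \frac{13825}{144}\right) = \frac{317975}{48} \approx 6624.5$)
$n = -4484$ ($n = -7057 + 2573 = -4484$)
$\frac{1}{K + n} = \frac{1}{\frac{317975}{48} - 4484} = \frac{1}{\frac{102743}{48}} = \frac{48}{102743}$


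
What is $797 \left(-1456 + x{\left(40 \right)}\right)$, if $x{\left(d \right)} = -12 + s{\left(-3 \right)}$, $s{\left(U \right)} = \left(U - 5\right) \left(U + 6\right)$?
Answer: $-1189124$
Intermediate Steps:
$s{\left(U \right)} = \left(-5 + U\right) \left(6 + U\right)$
$x{\left(d \right)} = -36$ ($x{\left(d \right)} = -12 - \left(33 - 9\right) = -12 - 24 = -36$)
$797 \left(-1456 + x{\left(40 \right)}\right) = 797 \left(-1456 - 36\right) = 797 \left(-1492\right) = -1189124$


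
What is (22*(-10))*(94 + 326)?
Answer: -92400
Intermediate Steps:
(22*(-10))*(94 + 326) = -220*420 = -92400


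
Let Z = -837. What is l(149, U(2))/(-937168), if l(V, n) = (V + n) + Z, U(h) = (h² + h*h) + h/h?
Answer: 679/937168 ≈ 0.00072452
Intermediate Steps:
U(h) = 1 + 2*h² (U(h) = (h² + h²) + 1 = 2*h² + 1 = 1 + 2*h²)
l(V, n) = -837 + V + n (l(V, n) = (V + n) - 837 = -837 + V + n)
l(149, U(2))/(-937168) = (-837 + 149 + (1 + 2*2²))/(-937168) = (-837 + 149 + (1 + 2*4))*(-1/937168) = (-837 + 149 + (1 + 8))*(-1/937168) = (-837 + 149 + 9)*(-1/937168) = -679*(-1/937168) = 679/937168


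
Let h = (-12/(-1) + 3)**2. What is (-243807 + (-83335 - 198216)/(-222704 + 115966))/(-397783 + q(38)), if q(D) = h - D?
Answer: 26023190015/42438601848 ≈ 0.61320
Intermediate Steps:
h = 225 (h = (-12*(-1) + 3)**2 = (12 + 3)**2 = 15**2 = 225)
q(D) = 225 - D
(-243807 + (-83335 - 198216)/(-222704 + 115966))/(-397783 + q(38)) = (-243807 + (-83335 - 198216)/(-222704 + 115966))/(-397783 + (225 - 1*38)) = (-243807 - 281551/(-106738))/(-397783 + (225 - 38)) = (-243807 - 281551*(-1/106738))/(-397783 + 187) = (-243807 + 281551/106738)/(-397596) = -26023190015/106738*(-1/397596) = 26023190015/42438601848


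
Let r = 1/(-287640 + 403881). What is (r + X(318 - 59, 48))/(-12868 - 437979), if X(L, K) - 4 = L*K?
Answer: -1445573077/52406906127 ≈ -0.027584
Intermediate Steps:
r = 1/116241 ≈ 8.6028e-6
X(L, K) = 4 + K*L (X(L, K) = 4 + L*K = 4 + K*L)
(r + X(318 - 59, 48))/(-12868 - 437979) = (1/116241 + (4 + 48*(318 - 59)))/(-12868 - 437979) = (1/116241 + (4 + 48*259))/(-450847) = (1/116241 + (4 + 12432))*(-1/450847) = (1/116241 + 12436)*(-1/450847) = (1445573077/116241)*(-1/450847) = -1445573077/52406906127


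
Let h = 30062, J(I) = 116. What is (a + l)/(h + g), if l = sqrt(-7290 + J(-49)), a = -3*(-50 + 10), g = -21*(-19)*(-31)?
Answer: 120/17693 + I*sqrt(7174)/17693 ≈ 0.0067823 + 0.0047872*I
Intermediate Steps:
g = -12369 (g = 399*(-31) = -12369)
a = 120 (a = -3*(-40) = 120)
l = I*sqrt(7174) (l = sqrt(-7290 + 116) = sqrt(-7174) = I*sqrt(7174) ≈ 84.699*I)
(a + l)/(h + g) = (120 + I*sqrt(7174))/(30062 - 12369) = (120 + I*sqrt(7174))/17693 = (120 + I*sqrt(7174))*(1/17693) = 120/17693 + I*sqrt(7174)/17693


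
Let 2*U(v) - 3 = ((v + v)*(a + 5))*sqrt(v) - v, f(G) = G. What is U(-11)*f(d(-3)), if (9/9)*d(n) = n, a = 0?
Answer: -21 + 165*I*sqrt(11) ≈ -21.0 + 547.24*I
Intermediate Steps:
d(n) = n
U(v) = 3/2 + 5*v**(3/2) - v/2 (U(v) = 3/2 + (((v + v)*(0 + 5))*sqrt(v) - v)/2 = 3/2 + (((2*v)*5)*sqrt(v) - v)/2 = 3/2 + ((10*v)*sqrt(v) - v)/2 = 3/2 + (10*v**(3/2) - v)/2 = 3/2 + (-v + 10*v**(3/2))/2 = 3/2 + (5*v**(3/2) - v/2) = 3/2 + 5*v**(3/2) - v/2)
U(-11)*f(d(-3)) = (3/2 + 5*(-11)**(3/2) - 1/2*(-11))*(-3) = (3/2 + 5*(-11*I*sqrt(11)) + 11/2)*(-3) = (3/2 - 55*I*sqrt(11) + 11/2)*(-3) = (7 - 55*I*sqrt(11))*(-3) = -21 + 165*I*sqrt(11)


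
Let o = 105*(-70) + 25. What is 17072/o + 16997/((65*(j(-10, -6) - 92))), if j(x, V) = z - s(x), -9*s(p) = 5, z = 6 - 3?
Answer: -400766501/75799100 ≈ -5.2872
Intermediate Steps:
z = 3
s(p) = -5/9 (s(p) = -⅑*5 = -5/9)
j(x, V) = 32/9 (j(x, V) = 3 - 1*(-5/9) = 3 + 5/9 = 32/9)
o = -7325 (o = -7350 + 25 = -7325)
17072/o + 16997/((65*(j(-10, -6) - 92))) = 17072/(-7325) + 16997/((65*(32/9 - 92))) = 17072*(-1/7325) + 16997/((65*(-796/9))) = -17072/7325 + 16997/(-51740/9) = -17072/7325 + 16997*(-9/51740) = -17072/7325 - 152973/51740 = -400766501/75799100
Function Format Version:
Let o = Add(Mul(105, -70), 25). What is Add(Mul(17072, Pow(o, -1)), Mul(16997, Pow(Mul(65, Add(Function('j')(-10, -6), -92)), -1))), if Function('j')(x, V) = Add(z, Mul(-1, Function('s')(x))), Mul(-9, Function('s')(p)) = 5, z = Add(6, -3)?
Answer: Rational(-400766501, 75799100) ≈ -5.2872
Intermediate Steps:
z = 3
Function('s')(p) = Rational(-5, 9) (Function('s')(p) = Mul(Rational(-1, 9), 5) = Rational(-5, 9))
Function('j')(x, V) = Rational(32, 9) (Function('j')(x, V) = Add(3, Mul(-1, Rational(-5, 9))) = Add(3, Rational(5, 9)) = Rational(32, 9))
o = -7325 (o = Add(-7350, 25) = -7325)
Add(Mul(17072, Pow(o, -1)), Mul(16997, Pow(Mul(65, Add(Function('j')(-10, -6), -92)), -1))) = Add(Mul(17072, Pow(-7325, -1)), Mul(16997, Pow(Mul(65, Add(Rational(32, 9), -92)), -1))) = Add(Mul(17072, Rational(-1, 7325)), Mul(16997, Pow(Mul(65, Rational(-796, 9)), -1))) = Add(Rational(-17072, 7325), Mul(16997, Pow(Rational(-51740, 9), -1))) = Add(Rational(-17072, 7325), Mul(16997, Rational(-9, 51740))) = Add(Rational(-17072, 7325), Rational(-152973, 51740)) = Rational(-400766501, 75799100)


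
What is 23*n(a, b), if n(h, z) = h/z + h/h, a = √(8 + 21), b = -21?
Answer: 23 - 23*√29/21 ≈ 17.102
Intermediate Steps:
a = √29 ≈ 5.3852
n(h, z) = 1 + h/z (n(h, z) = h/z + 1 = 1 + h/z)
23*n(a, b) = 23*((√29 - 21)/(-21)) = 23*(-(-21 + √29)/21) = 23*(1 - √29/21) = 23 - 23*√29/21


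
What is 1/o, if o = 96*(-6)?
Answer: -1/576 ≈ -0.0017361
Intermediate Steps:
o = -576
1/o = 1/(-576) = -1/576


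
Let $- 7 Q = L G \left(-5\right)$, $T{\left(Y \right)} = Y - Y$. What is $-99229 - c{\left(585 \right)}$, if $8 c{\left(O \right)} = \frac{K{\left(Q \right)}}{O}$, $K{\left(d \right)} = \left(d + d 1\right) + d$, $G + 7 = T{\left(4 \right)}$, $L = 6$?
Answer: $- \frac{5159907}{52} \approx -99229.0$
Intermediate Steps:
$T{\left(Y \right)} = 0$
$G = -7$ ($G = -7 + 0 = -7$)
$Q = -30$ ($Q = - \frac{6 \left(-7\right) \left(-5\right)}{7} = - \frac{\left(-42\right) \left(-5\right)}{7} = \left(- \frac{1}{7}\right) 210 = -30$)
$K{\left(d \right)} = 3 d$ ($K{\left(d \right)} = \left(d + d\right) + d = 2 d + d = 3 d$)
$c{\left(O \right)} = - \frac{45}{4 O}$ ($c{\left(O \right)} = \frac{3 \left(-30\right) \frac{1}{O}}{8} = \frac{\left(-90\right) \frac{1}{O}}{8} = - \frac{45}{4 O}$)
$-99229 - c{\left(585 \right)} = -99229 - - \frac{45}{4 \cdot 585} = -99229 - \left(- \frac{45}{4}\right) \frac{1}{585} = -99229 - - \frac{1}{52} = -99229 + \frac{1}{52} = - \frac{5159907}{52}$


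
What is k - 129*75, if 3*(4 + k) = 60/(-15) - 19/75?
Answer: -2178094/225 ≈ -9680.4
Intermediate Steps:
k = -1219/225 (k = -4 + (60/(-15) - 19/75)/3 = -4 + (60*(-1/15) - 19*1/75)/3 = -4 + (-4 - 19/75)/3 = -4 + (⅓)*(-319/75) = -4 - 319/225 = -1219/225 ≈ -5.4178)
k - 129*75 = -1219/225 - 129*75 = -1219/225 - 9675 = -2178094/225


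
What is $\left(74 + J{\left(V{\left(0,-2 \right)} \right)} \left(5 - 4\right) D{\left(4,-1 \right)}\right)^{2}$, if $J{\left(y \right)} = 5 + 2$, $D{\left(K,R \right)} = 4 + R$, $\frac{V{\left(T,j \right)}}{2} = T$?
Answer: $9025$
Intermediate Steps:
$V{\left(T,j \right)} = 2 T$
$J{\left(y \right)} = 7$
$\left(74 + J{\left(V{\left(0,-2 \right)} \right)} \left(5 - 4\right) D{\left(4,-1 \right)}\right)^{2} = \left(74 + 7 \left(5 - 4\right) \left(4 - 1\right)\right)^{2} = \left(74 + 7 \cdot 1 \cdot 3\right)^{2} = \left(74 + 7 \cdot 3\right)^{2} = \left(74 + 21\right)^{2} = 95^{2} = 9025$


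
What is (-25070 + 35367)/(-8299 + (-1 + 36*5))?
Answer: -1471/1160 ≈ -1.2681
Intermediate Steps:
(-25070 + 35367)/(-8299 + (-1 + 36*5)) = 10297/(-8299 + (-1 + 180)) = 10297/(-8299 + 179) = 10297/(-8120) = 10297*(-1/8120) = -1471/1160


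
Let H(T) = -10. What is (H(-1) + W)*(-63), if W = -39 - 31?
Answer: 5040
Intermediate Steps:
W = -70
(H(-1) + W)*(-63) = (-10 - 70)*(-63) = -80*(-63) = 5040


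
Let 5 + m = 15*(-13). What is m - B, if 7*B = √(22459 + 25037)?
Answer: -200 - 2*√11874/7 ≈ -231.13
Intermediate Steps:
m = -200 (m = -5 + 15*(-13) = -5 - 195 = -200)
B = 2*√11874/7 (B = √(22459 + 25037)/7 = √47496/7 = (2*√11874)/7 = 2*√11874/7 ≈ 31.134)
m - B = -200 - 2*√11874/7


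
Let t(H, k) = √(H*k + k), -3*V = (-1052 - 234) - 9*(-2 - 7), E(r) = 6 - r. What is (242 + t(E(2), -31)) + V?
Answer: 1931/3 + I*√155 ≈ 643.67 + 12.45*I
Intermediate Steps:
V = 1205/3 (V = -((-1052 - 234) - 9*(-2 - 7))/3 = -(-1286 - 9*(-9))/3 = -(-1286 + 81)/3 = -⅓*(-1205) = 1205/3 ≈ 401.67)
t(H, k) = √(k + H*k)
(242 + t(E(2), -31)) + V = (242 + √(-31*(1 + (6 - 1*2)))) + 1205/3 = (242 + √(-31*(1 + (6 - 2)))) + 1205/3 = (242 + √(-31*(1 + 4))) + 1205/3 = (242 + √(-31*5)) + 1205/3 = (242 + √(-155)) + 1205/3 = (242 + I*√155) + 1205/3 = 1931/3 + I*√155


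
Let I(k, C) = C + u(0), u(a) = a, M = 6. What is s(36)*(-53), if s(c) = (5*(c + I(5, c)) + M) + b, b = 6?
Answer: -19716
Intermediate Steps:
I(k, C) = C (I(k, C) = C + 0 = C)
s(c) = 12 + 10*c (s(c) = (5*(c + c) + 6) + 6 = (5*(2*c) + 6) + 6 = (10*c + 6) + 6 = (6 + 10*c) + 6 = 12 + 10*c)
s(36)*(-53) = (12 + 10*36)*(-53) = (12 + 360)*(-53) = 372*(-53) = -19716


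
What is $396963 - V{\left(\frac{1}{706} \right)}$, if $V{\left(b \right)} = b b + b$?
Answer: $\frac{197860649161}{498436} \approx 3.9696 \cdot 10^{5}$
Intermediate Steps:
$V{\left(b \right)} = b + b^{2}$ ($V{\left(b \right)} = b^{2} + b = b + b^{2}$)
$396963 - V{\left(\frac{1}{706} \right)} = 396963 - \frac{1 + \frac{1}{706}}{706} = 396963 - \frac{1}{706} \cdot \frac{707}{706} = 396963 - \frac{707}{498436} = \frac{197860649161}{498436}$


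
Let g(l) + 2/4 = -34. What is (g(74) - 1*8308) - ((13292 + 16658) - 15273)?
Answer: -46039/2 ≈ -23020.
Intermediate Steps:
g(l) = -69/2 (g(l) = -½ - 34 = -69/2)
(g(74) - 1*8308) - ((13292 + 16658) - 15273) = (-69/2 - 1*8308) - ((13292 + 16658) - 15273) = (-69/2 - 8308) - (29950 - 15273) = -16685/2 - 1*14677 = -16685/2 - 14677 = -46039/2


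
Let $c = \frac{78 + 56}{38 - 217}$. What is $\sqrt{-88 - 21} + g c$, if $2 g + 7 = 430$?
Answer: $- \frac{28341}{179} + i \sqrt{109} \approx -158.33 + 10.44 i$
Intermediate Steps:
$c = - \frac{134}{179}$ ($c = \frac{134}{-179} = 134 \left(- \frac{1}{179}\right) = - \frac{134}{179} \approx -0.7486$)
$g = \frac{423}{2}$ ($g = - \frac{7}{2} + \frac{1}{2} \cdot 430 = - \frac{7}{2} + 215 = \frac{423}{2} \approx 211.5$)
$\sqrt{-88 - 21} + g c = \sqrt{-88 - 21} + \frac{423}{2} \left(- \frac{134}{179}\right) = \sqrt{-109} - \frac{28341}{179} = i \sqrt{109} - \frac{28341}{179} = - \frac{28341}{179} + i \sqrt{109}$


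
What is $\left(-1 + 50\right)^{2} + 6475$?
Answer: $8876$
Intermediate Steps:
$\left(-1 + 50\right)^{2} + 6475 = 49^{2} + 6475 = 2401 + 6475 = 8876$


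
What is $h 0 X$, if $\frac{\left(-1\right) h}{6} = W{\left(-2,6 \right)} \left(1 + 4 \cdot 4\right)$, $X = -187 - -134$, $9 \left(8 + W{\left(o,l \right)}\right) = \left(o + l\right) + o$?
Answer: $0$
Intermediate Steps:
$W{\left(o,l \right)} = -8 + \frac{l}{9} + \frac{2 o}{9}$ ($W{\left(o,l \right)} = -8 + \frac{\left(o + l\right) + o}{9} = -8 + \frac{\left(l + o\right) + o}{9} = -8 + \frac{l + 2 o}{9} = -8 + \left(\frac{l}{9} + \frac{2 o}{9}\right) = -8 + \frac{l}{9} + \frac{2 o}{9}$)
$X = -53$ ($X = -187 + 134 = -53$)
$h = \frac{2380}{3}$ ($h = - 6 \left(-8 + \frac{1}{9} \cdot 6 + \frac{2}{9} \left(-2\right)\right) \left(1 + 4 \cdot 4\right) = - 6 \left(-8 + \frac{2}{3} - \frac{4}{9}\right) \left(1 + 16\right) = - 6 \left(\left(- \frac{70}{9}\right) 17\right) = \left(-6\right) \left(- \frac{1190}{9}\right) = \frac{2380}{3} \approx 793.33$)
$h 0 X = \frac{2380}{3} \cdot 0 \left(-53\right) = 0 \left(-53\right) = 0$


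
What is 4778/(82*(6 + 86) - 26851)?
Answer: -4778/19307 ≈ -0.24747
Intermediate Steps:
4778/(82*(6 + 86) - 26851) = 4778/(82*92 - 26851) = 4778/(7544 - 26851) = 4778/(-19307) = 4778*(-1/19307) = -4778/19307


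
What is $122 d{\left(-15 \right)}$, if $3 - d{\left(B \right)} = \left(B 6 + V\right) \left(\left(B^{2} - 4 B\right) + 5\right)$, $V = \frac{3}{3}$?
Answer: $3149186$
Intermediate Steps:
$V = 1$ ($V = 3 \cdot \frac{1}{3} = 1$)
$d{\left(B \right)} = 3 - \left(1 + 6 B\right) \left(5 + B^{2} - 4 B\right)$ ($d{\left(B \right)} = 3 - \left(B 6 + 1\right) \left(\left(B^{2} - 4 B\right) + 5\right) = 3 - \left(6 B + 1\right) \left(5 + B^{2} - 4 B\right) = 3 - \left(1 + 6 B\right) \left(5 + B^{2} - 4 B\right)$)
$122 d{\left(-15 \right)} = 122 \left(-2 - -390 - 6 \left(-15\right)^{3} + 23 \left(-15\right)^{2}\right) = 122 \left(-2 + 390 - -20250 + 23 \cdot 225\right) = 122 \left(-2 + 390 + 20250 + 5175\right) = 122 \cdot 25813 = 3149186$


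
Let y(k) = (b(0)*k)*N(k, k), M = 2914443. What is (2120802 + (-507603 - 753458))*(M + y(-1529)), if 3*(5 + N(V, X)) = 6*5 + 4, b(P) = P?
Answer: 2505666139263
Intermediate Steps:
N(V, X) = 19/3 (N(V, X) = -5 + (6*5 + 4)/3 = -5 + (30 + 4)/3 = -5 + (⅓)*34 = -5 + 34/3 = 19/3)
y(k) = 0 (y(k) = (0*k)*(19/3) = 0*(19/3) = 0)
(2120802 + (-507603 - 753458))*(M + y(-1529)) = (2120802 + (-507603 - 753458))*(2914443 + 0) = (2120802 - 1261061)*2914443 = 859741*2914443 = 2505666139263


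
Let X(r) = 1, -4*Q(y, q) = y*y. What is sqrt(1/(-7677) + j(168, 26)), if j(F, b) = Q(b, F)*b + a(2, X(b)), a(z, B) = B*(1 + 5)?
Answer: I*sqrt(28734735481)/2559 ≈ 66.242*I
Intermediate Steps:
Q(y, q) = -y**2/4 (Q(y, q) = -y*y/4 = -y**2/4)
a(z, B) = 6*B (a(z, B) = B*6 = 6*B)
j(F, b) = 6 - b**3/4 (j(F, b) = (-b**2/4)*b + 6*1 = -b**3/4 + 6 = 6 - b**3/4)
sqrt(1/(-7677) + j(168, 26)) = sqrt(1/(-7677) + (6 - 1/4*26**3)) = sqrt(-1/7677 + (6 - 1/4*17576)) = sqrt(-1/7677 + (6 - 4394)) = sqrt(-1/7677 - 4388) = sqrt(-33686677/7677) = I*sqrt(28734735481)/2559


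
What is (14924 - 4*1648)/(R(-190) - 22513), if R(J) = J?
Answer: -8332/22703 ≈ -0.36700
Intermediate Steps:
(14924 - 4*1648)/(R(-190) - 22513) = (14924 - 4*1648)/(-190 - 22513) = (14924 - 6592)/(-22703) = 8332*(-1/22703) = -8332/22703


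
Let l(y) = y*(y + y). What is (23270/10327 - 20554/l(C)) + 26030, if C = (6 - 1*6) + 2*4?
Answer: 17099314541/660928 ≈ 25872.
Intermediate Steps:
C = 8 (C = (6 - 6) + 8 = 0 + 8 = 8)
l(y) = 2*y² (l(y) = y*(2*y) = 2*y²)
(23270/10327 - 20554/l(C)) + 26030 = (23270/10327 - 20554/(2*8²)) + 26030 = (23270*(1/10327) - 20554/(2*64)) + 26030 = (23270/10327 - 20554/128) + 26030 = (23270/10327 - 20554*1/128) + 26030 = (23270/10327 - 10277/64) + 26030 = -104641299/660928 + 26030 = 17099314541/660928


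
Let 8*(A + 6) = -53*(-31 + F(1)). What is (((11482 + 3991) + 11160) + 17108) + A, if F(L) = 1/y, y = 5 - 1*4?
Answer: 175735/4 ≈ 43934.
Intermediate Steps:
y = 1 (y = 5 - 4 = 1)
F(L) = 1 (F(L) = 1/1 = 1)
A = 771/4 (A = -6 + (-53*(-31 + 1))/8 = -6 + (-53*(-30))/8 = -6 + (1/8)*1590 = -6 + 795/4 = 771/4 ≈ 192.75)
(((11482 + 3991) + 11160) + 17108) + A = (((11482 + 3991) + 11160) + 17108) + 771/4 = ((15473 + 11160) + 17108) + 771/4 = (26633 + 17108) + 771/4 = 43741 + 771/4 = 175735/4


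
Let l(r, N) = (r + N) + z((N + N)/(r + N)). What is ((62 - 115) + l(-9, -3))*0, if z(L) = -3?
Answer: 0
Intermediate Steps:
l(r, N) = -3 + N + r (l(r, N) = (r + N) - 3 = (N + r) - 3 = -3 + N + r)
((62 - 115) + l(-9, -3))*0 = ((62 - 115) + (-3 - 3 - 9))*0 = (-53 - 15)*0 = -68*0 = 0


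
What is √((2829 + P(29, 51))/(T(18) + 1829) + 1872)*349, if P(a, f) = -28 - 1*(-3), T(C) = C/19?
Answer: 698*√566220501259/34769 ≈ 15106.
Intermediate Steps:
T(C) = C/19 (T(C) = C*(1/19) = C/19)
P(a, f) = -25 (P(a, f) = -28 + 3 = -25)
√((2829 + P(29, 51))/(T(18) + 1829) + 1872)*349 = √((2829 - 25)/((1/19)*18 + 1829) + 1872)*349 = √(2804/(18/19 + 1829) + 1872)*349 = √(2804/(34769/19) + 1872)*349 = √(2804*(19/34769) + 1872)*349 = √(53276/34769 + 1872)*349 = √(65140844/34769)*349 = (2*√566220501259/34769)*349 = 698*√566220501259/34769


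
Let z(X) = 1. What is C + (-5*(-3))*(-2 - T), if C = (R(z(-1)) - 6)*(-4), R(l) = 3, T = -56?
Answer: 822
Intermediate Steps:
C = 12 (C = (3 - 6)*(-4) = -3*(-4) = 12)
C + (-5*(-3))*(-2 - T) = 12 + (-5*(-3))*(-2 - 1*(-56)) = 12 + 15*(-2 + 56) = 12 + 15*54 = 12 + 810 = 822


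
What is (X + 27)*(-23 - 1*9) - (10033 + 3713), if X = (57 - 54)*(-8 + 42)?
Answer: -17874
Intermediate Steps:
X = 102 (X = 3*34 = 102)
(X + 27)*(-23 - 1*9) - (10033 + 3713) = (102 + 27)*(-23 - 1*9) - (10033 + 3713) = 129*(-23 - 9) - 1*13746 = 129*(-32) - 13746 = -4128 - 13746 = -17874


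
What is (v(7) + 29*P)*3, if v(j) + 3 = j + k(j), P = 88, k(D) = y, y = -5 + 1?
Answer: 7656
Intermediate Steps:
y = -4
k(D) = -4
v(j) = -7 + j (v(j) = -3 + (j - 4) = -3 + (-4 + j) = -7 + j)
(v(7) + 29*P)*3 = ((-7 + 7) + 29*88)*3 = (0 + 2552)*3 = 2552*3 = 7656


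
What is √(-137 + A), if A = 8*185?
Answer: √1343 ≈ 36.647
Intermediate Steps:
A = 1480
√(-137 + A) = √(-137 + 1480) = √1343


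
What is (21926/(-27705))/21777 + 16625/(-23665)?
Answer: -2006181960883/2855569338405 ≈ -0.70255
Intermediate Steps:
(21926/(-27705))/21777 + 16625/(-23665) = (21926*(-1/27705))*(1/21777) + 16625*(-1/23665) = -21926/27705*1/21777 - 3325/4733 = -21926/603331785 - 3325/4733 = -2006181960883/2855569338405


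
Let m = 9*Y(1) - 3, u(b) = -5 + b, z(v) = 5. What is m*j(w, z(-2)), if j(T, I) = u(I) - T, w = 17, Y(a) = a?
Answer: -102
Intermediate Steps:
j(T, I) = -5 + I - T (j(T, I) = (-5 + I) - T = -5 + I - T)
m = 6 (m = 9*1 - 3 = 9 - 3 = 6)
m*j(w, z(-2)) = 6*(-5 + 5 - 1*17) = 6*(-5 + 5 - 17) = 6*(-17) = -102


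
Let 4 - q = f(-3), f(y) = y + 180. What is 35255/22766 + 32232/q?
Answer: -727694597/3938518 ≈ -184.76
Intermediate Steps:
f(y) = 180 + y
q = -173 (q = 4 - (180 - 3) = 4 - 1*177 = 4 - 177 = -173)
35255/22766 + 32232/q = 35255/22766 + 32232/(-173) = 35255*(1/22766) + 32232*(-1/173) = 35255/22766 - 32232/173 = -727694597/3938518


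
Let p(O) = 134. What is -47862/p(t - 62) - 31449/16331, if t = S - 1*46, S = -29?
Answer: -392924244/1094177 ≈ -359.10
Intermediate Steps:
t = -75 (t = -29 - 1*46 = -29 - 46 = -75)
-47862/p(t - 62) - 31449/16331 = -47862/134 - 31449/16331 = -47862*1/134 - 31449*1/16331 = -23931/67 - 31449/16331 = -392924244/1094177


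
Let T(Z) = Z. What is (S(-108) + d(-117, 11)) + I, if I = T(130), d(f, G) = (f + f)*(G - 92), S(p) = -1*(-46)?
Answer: 19130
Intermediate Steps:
S(p) = 46
d(f, G) = 2*f*(-92 + G) (d(f, G) = (2*f)*(-92 + G) = 2*f*(-92 + G))
I = 130
(S(-108) + d(-117, 11)) + I = (46 + 2*(-117)*(-92 + 11)) + 130 = (46 + 2*(-117)*(-81)) + 130 = (46 + 18954) + 130 = 19000 + 130 = 19130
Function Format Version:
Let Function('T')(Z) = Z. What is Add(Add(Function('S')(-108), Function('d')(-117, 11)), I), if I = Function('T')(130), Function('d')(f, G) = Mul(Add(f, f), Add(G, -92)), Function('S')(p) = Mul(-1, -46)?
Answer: 19130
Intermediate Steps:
Function('S')(p) = 46
Function('d')(f, G) = Mul(2, f, Add(-92, G)) (Function('d')(f, G) = Mul(Mul(2, f), Add(-92, G)) = Mul(2, f, Add(-92, G)))
I = 130
Add(Add(Function('S')(-108), Function('d')(-117, 11)), I) = Add(Add(46, Mul(2, -117, Add(-92, 11))), 130) = Add(Add(46, Mul(2, -117, -81)), 130) = Add(Add(46, 18954), 130) = Add(19000, 130) = 19130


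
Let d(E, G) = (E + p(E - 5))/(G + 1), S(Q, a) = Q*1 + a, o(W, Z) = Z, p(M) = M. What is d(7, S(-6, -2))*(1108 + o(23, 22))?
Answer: -10170/7 ≈ -1452.9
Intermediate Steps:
S(Q, a) = Q + a
d(E, G) = (-5 + 2*E)/(1 + G) (d(E, G) = (E + (E - 5))/(G + 1) = (E + (-5 + E))/(1 + G) = (-5 + 2*E)/(1 + G))
d(7, S(-6, -2))*(1108 + o(23, 22)) = ((-5 + 2*7)/(1 + (-6 - 2)))*(1108 + 22) = ((-5 + 14)/(1 - 8))*1130 = (9/(-7))*1130 = -⅐*9*1130 = -9/7*1130 = -10170/7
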